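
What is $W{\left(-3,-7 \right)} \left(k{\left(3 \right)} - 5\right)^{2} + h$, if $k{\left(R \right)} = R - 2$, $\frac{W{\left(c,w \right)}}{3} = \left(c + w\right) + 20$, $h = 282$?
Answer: $762$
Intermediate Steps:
$W{\left(c,w \right)} = 60 + 3 c + 3 w$ ($W{\left(c,w \right)} = 3 \left(\left(c + w\right) + 20\right) = 3 \left(20 + c + w\right) = 60 + 3 c + 3 w$)
$k{\left(R \right)} = -2 + R$
$W{\left(-3,-7 \right)} \left(k{\left(3 \right)} - 5\right)^{2} + h = \left(60 + 3 \left(-3\right) + 3 \left(-7\right)\right) \left(\left(-2 + 3\right) - 5\right)^{2} + 282 = \left(60 - 9 - 21\right) \left(1 - 5\right)^{2} + 282 = 30 \left(-4\right)^{2} + 282 = 30 \cdot 16 + 282 = 480 + 282 = 762$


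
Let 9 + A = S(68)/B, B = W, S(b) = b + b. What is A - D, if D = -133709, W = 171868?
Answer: 5744687934/42967 ≈ 1.3370e+5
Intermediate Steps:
S(b) = 2*b
B = 171868
A = -386669/42967 (A = -9 + (2*68)/171868 = -9 + 136*(1/171868) = -9 + 34/42967 = -386669/42967 ≈ -8.9992)
A - D = -386669/42967 - 1*(-133709) = -386669/42967 + 133709 = 5744687934/42967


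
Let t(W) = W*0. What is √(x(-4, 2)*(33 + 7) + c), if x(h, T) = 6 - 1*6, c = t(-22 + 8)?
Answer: 0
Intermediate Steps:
t(W) = 0
c = 0
x(h, T) = 0 (x(h, T) = 6 - 6 = 0)
√(x(-4, 2)*(33 + 7) + c) = √(0*(33 + 7) + 0) = √(0*40 + 0) = √(0 + 0) = √0 = 0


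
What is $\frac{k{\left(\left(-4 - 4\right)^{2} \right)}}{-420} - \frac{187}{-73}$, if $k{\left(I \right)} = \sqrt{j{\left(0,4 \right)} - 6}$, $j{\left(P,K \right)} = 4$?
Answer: $\frac{187}{73} - \frac{i \sqrt{2}}{420} \approx 2.5616 - 0.0033672 i$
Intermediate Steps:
$k{\left(I \right)} = i \sqrt{2}$ ($k{\left(I \right)} = \sqrt{4 - 6} = \sqrt{-2} = i \sqrt{2}$)
$\frac{k{\left(\left(-4 - 4\right)^{2} \right)}}{-420} - \frac{187}{-73} = \frac{i \sqrt{2}}{-420} - \frac{187}{-73} = i \sqrt{2} \left(- \frac{1}{420}\right) - - \frac{187}{73} = - \frac{i \sqrt{2}}{420} + \frac{187}{73} = \frac{187}{73} - \frac{i \sqrt{2}}{420}$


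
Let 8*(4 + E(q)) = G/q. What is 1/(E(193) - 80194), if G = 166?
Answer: -772/61912773 ≈ -1.2469e-5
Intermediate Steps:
E(q) = -4 + 83/(4*q) (E(q) = -4 + (166/q)/8 = -4 + 83/(4*q))
1/(E(193) - 80194) = 1/((-4 + (83/4)/193) - 80194) = 1/((-4 + (83/4)*(1/193)) - 80194) = 1/((-4 + 83/772) - 80194) = 1/(-3005/772 - 80194) = 1/(-61912773/772) = -772/61912773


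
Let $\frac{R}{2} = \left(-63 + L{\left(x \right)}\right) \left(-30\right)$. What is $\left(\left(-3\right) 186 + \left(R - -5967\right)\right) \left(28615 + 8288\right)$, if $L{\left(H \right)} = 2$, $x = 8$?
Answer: $334673307$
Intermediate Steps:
$R = 3660$ ($R = 2 \left(-63 + 2\right) \left(-30\right) = 2 \left(\left(-61\right) \left(-30\right)\right) = 2 \cdot 1830 = 3660$)
$\left(\left(-3\right) 186 + \left(R - -5967\right)\right) \left(28615 + 8288\right) = \left(\left(-3\right) 186 + \left(3660 - -5967\right)\right) \left(28615 + 8288\right) = \left(-558 + \left(3660 + 5967\right)\right) 36903 = \left(-558 + 9627\right) 36903 = 9069 \cdot 36903 = 334673307$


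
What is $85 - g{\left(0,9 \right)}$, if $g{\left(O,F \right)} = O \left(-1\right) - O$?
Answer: $85$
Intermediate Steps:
$g{\left(O,F \right)} = - 2 O$ ($g{\left(O,F \right)} = - O - O = - 2 O$)
$85 - g{\left(0,9 \right)} = 85 - \left(-2\right) 0 = 85 - 0 = 85 + 0 = 85$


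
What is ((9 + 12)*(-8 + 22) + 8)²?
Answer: 91204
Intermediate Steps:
((9 + 12)*(-8 + 22) + 8)² = (21*14 + 8)² = (294 + 8)² = 302² = 91204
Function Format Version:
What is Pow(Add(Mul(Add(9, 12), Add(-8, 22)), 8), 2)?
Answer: 91204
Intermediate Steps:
Pow(Add(Mul(Add(9, 12), Add(-8, 22)), 8), 2) = Pow(Add(Mul(21, 14), 8), 2) = Pow(Add(294, 8), 2) = Pow(302, 2) = 91204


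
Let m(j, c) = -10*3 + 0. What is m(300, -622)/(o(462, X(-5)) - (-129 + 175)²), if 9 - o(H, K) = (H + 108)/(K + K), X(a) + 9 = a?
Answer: 420/29213 ≈ 0.014377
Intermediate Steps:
X(a) = -9 + a
m(j, c) = -30 (m(j, c) = -30 + 0 = -30)
o(H, K) = 9 - (108 + H)/(2*K) (o(H, K) = 9 - (H + 108)/(K + K) = 9 - (108 + H)/(2*K))
m(300, -622)/(o(462, X(-5)) - (-129 + 175)²) = -30/((-108 - 1*462 + 18*(-9 - 5))/(2*(-9 - 5)) - (-129 + 175)²) = -30/((½)*(-108 - 462 + 18*(-14))/(-14) - 1*46²) = -30/((½)*(-1/14)*(-108 - 462 - 252) - 1*2116) = -30/((½)*(-1/14)*(-822) - 2116) = -30/(411/14 - 2116) = -30/(-29213/14) = -30*(-14/29213) = 420/29213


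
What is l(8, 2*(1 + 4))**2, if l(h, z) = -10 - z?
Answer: 400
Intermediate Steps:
l(8, 2*(1 + 4))**2 = (-10 - 2*(1 + 4))**2 = (-10 - 2*5)**2 = (-10 - 1*10)**2 = (-10 - 10)**2 = (-20)**2 = 400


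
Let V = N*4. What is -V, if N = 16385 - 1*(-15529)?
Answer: -127656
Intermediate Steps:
N = 31914 (N = 16385 + 15529 = 31914)
V = 127656 (V = 31914*4 = 127656)
-V = -1*127656 = -127656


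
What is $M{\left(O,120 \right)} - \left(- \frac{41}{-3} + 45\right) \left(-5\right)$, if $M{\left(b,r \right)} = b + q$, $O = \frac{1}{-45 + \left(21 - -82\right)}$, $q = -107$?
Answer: $\frac{32425}{174} \approx 186.35$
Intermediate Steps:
$O = \frac{1}{58}$ ($O = \frac{1}{-45 + \left(21 + 82\right)} = \frac{1}{-45 + 103} = \frac{1}{58} \approx 0.017241$)
$M{\left(b,r \right)} = -107 + b$ ($M{\left(b,r \right)} = b - 107 = -107 + b$)
$M{\left(O,120 \right)} - \left(- \frac{41}{-3} + 45\right) \left(-5\right) = \left(-107 + \frac{1}{58}\right) - \left(- \frac{41}{-3} + 45\right) \left(-5\right) = - \frac{6205}{58} - \left(\left(-41\right) \left(- \frac{1}{3}\right) + 45\right) \left(-5\right) = - \frac{6205}{58} - \left(\frac{41}{3} + 45\right) \left(-5\right) = - \frac{6205}{58} - \frac{176}{3} \left(-5\right) = - \frac{6205}{58} - - \frac{880}{3} = - \frac{6205}{58} + \frac{880}{3} = \frac{32425}{174}$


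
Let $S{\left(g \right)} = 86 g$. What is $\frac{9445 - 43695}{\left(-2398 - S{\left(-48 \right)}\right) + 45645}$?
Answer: $- \frac{274}{379} \approx -0.72295$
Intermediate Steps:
$\frac{9445 - 43695}{\left(-2398 - S{\left(-48 \right)}\right) + 45645} = \frac{9445 - 43695}{\left(-2398 - 86 \left(-48\right)\right) + 45645} = - \frac{34250}{\left(-2398 - -4128\right) + 45645} = - \frac{34250}{\left(-2398 + 4128\right) + 45645} = - \frac{34250}{1730 + 45645} = - \frac{34250}{47375} = \left(-34250\right) \frac{1}{47375} = - \frac{274}{379}$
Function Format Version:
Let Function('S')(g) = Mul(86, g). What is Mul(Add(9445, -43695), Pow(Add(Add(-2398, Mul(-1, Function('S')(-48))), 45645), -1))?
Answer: Rational(-274, 379) ≈ -0.72295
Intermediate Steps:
Mul(Add(9445, -43695), Pow(Add(Add(-2398, Mul(-1, Function('S')(-48))), 45645), -1)) = Mul(Add(9445, -43695), Pow(Add(Add(-2398, Mul(-1, Mul(86, -48))), 45645), -1)) = Mul(-34250, Pow(Add(Add(-2398, Mul(-1, -4128)), 45645), -1)) = Mul(-34250, Pow(Add(Add(-2398, 4128), 45645), -1)) = Mul(-34250, Pow(Add(1730, 45645), -1)) = Mul(-34250, Pow(47375, -1)) = Mul(-34250, Rational(1, 47375)) = Rational(-274, 379)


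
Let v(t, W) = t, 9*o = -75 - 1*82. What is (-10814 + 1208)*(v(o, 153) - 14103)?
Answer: 406922968/3 ≈ 1.3564e+8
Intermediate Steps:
o = -157/9 (o = (-75 - 1*82)/9 = (-75 - 82)/9 = (1/9)*(-157) = -157/9 ≈ -17.444)
(-10814 + 1208)*(v(o, 153) - 14103) = (-10814 + 1208)*(-157/9 - 14103) = -9606*(-127084/9) = 406922968/3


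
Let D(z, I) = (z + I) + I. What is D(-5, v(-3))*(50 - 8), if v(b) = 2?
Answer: -42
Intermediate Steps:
D(z, I) = z + 2*I (D(z, I) = (I + z) + I = z + 2*I)
D(-5, v(-3))*(50 - 8) = (-5 + 2*2)*(50 - 8) = (-5 + 4)*42 = -1*42 = -42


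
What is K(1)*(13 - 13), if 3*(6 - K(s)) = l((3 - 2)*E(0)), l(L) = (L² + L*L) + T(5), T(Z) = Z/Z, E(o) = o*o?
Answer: 0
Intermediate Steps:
E(o) = o²
T(Z) = 1
l(L) = 1 + 2*L² (l(L) = (L² + L*L) + 1 = (L² + L²) + 1 = 2*L² + 1 = 1 + 2*L²)
K(s) = 17/3 (K(s) = 6 - (1 + 2*((3 - 2)*0²)²)/3 = 6 - (1 + 2*(1*0)²)/3 = 6 - (1 + 2*0²)/3 = 6 - (1 + 2*0)/3 = 6 - (1 + 0)/3 = 6 - ⅓*1 = 6 - ⅓ = 17/3)
K(1)*(13 - 13) = 17*(13 - 13)/3 = (17/3)*0 = 0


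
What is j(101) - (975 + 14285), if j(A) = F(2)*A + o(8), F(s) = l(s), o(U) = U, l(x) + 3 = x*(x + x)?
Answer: -14747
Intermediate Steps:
l(x) = -3 + 2*x² (l(x) = -3 + x*(x + x) = -3 + x*(2*x) = -3 + 2*x²)
F(s) = -3 + 2*s²
j(A) = 8 + 5*A (j(A) = (-3 + 2*2²)*A + 8 = (-3 + 2*4)*A + 8 = (-3 + 8)*A + 8 = 5*A + 8 = 8 + 5*A)
j(101) - (975 + 14285) = (8 + 5*101) - (975 + 14285) = (8 + 505) - 1*15260 = 513 - 15260 = -14747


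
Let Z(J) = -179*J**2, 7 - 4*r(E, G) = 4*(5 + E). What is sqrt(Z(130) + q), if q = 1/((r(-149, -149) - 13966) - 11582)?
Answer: 4*I*sqrt(1952019300269971)/101609 ≈ 1739.3*I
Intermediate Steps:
r(E, G) = -13/4 - E (r(E, G) = 7/4 - (5 + E) = 7/4 - (20 + 4*E)/4 = 7/4 + (-5 - E) = -13/4 - E)
q = -4/101609 (q = 1/(((-13/4 - 1*(-149)) - 13966) - 11582) = 1/(((-13/4 + 149) - 13966) - 11582) = 1/((583/4 - 13966) - 11582) = 1/(-55281/4 - 11582) = 1/(-101609/4) = -4/101609 ≈ -3.9367e-5)
sqrt(Z(130) + q) = sqrt(-179*130**2 - 4/101609) = sqrt(-179*16900 - 4/101609) = sqrt(-3025100 - 4/101609) = sqrt(-307377385904/101609) = 4*I*sqrt(1952019300269971)/101609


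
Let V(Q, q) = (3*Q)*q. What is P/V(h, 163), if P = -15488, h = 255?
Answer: -15488/124695 ≈ -0.12421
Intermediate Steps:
V(Q, q) = 3*Q*q
P/V(h, 163) = -15488/(3*255*163) = -15488/124695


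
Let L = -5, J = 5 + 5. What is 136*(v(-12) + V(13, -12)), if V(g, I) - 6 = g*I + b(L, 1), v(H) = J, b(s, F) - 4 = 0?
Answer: -18496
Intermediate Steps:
J = 10
b(s, F) = 4 (b(s, F) = 4 + 0 = 4)
v(H) = 10
V(g, I) = 10 + I*g (V(g, I) = 6 + (g*I + 4) = 6 + (I*g + 4) = 6 + (4 + I*g) = 10 + I*g)
136*(v(-12) + V(13, -12)) = 136*(10 + (10 - 12*13)) = 136*(10 + (10 - 156)) = 136*(10 - 146) = 136*(-136) = -18496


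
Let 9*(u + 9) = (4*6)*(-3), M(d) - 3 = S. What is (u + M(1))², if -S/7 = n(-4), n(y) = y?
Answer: 196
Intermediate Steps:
S = 28 (S = -7*(-4) = 28)
M(d) = 31 (M(d) = 3 + 28 = 31)
u = -17 (u = -9 + ((4*6)*(-3))/9 = -9 + (24*(-3))/9 = -9 + (⅑)*(-72) = -9 - 8 = -17)
(u + M(1))² = (-17 + 31)² = 14² = 196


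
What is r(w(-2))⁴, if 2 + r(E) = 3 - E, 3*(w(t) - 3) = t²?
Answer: 10000/81 ≈ 123.46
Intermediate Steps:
w(t) = 3 + t²/3
r(E) = 1 - E (r(E) = -2 + (3 - E) = 1 - E)
r(w(-2))⁴ = (1 - (3 + (⅓)*(-2)²))⁴ = (1 - (3 + (⅓)*4))⁴ = (1 - (3 + 4/3))⁴ = (1 - 1*13/3)⁴ = (1 - 13/3)⁴ = (-10/3)⁴ = 10000/81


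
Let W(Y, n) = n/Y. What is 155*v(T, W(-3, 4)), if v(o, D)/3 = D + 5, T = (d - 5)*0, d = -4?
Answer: 1705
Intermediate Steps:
T = 0 (T = (-4 - 5)*0 = -9*0 = 0)
v(o, D) = 15 + 3*D (v(o, D) = 3*(D + 5) = 3*(5 + D) = 15 + 3*D)
155*v(T, W(-3, 4)) = 155*(15 + 3*(4/(-3))) = 155*(15 + 3*(4*(-⅓))) = 155*(15 + 3*(-4/3)) = 155*(15 - 4) = 155*11 = 1705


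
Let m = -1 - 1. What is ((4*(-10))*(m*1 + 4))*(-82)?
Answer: 6560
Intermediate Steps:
m = -2
((4*(-10))*(m*1 + 4))*(-82) = ((4*(-10))*(-2*1 + 4))*(-82) = -40*(-2 + 4)*(-82) = -40*2*(-82) = -80*(-82) = 6560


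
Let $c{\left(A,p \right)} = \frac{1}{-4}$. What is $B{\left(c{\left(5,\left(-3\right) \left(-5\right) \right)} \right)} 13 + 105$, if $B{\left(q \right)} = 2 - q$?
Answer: $\frac{537}{4} \approx 134.25$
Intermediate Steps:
$c{\left(A,p \right)} = - \frac{1}{4}$
$B{\left(c{\left(5,\left(-3\right) \left(-5\right) \right)} \right)} 13 + 105 = \left(2 - - \frac{1}{4}\right) 13 + 105 = \left(2 + \frac{1}{4}\right) 13 + 105 = \frac{9}{4} \cdot 13 + 105 = \frac{117}{4} + 105 = \frac{537}{4}$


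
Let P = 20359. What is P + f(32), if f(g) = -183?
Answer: 20176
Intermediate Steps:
P + f(32) = 20359 - 183 = 20176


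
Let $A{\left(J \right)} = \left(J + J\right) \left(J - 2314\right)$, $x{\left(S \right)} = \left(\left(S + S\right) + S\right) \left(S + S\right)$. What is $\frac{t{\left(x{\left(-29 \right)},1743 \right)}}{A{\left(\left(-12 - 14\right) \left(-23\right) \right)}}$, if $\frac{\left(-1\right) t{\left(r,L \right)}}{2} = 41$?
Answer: $\frac{41}{1026168} \approx 3.9954 \cdot 10^{-5}$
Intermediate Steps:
$x{\left(S \right)} = 6 S^{2}$ ($x{\left(S \right)} = \left(2 S + S\right) 2 S = 3 S 2 S = 6 S^{2}$)
$A{\left(J \right)} = 2 J \left(-2314 + J\right)$
$t{\left(r,L \right)} = -82$ ($t{\left(r,L \right)} = \left(-2\right) 41 = -82$)
$\frac{t{\left(x{\left(-29 \right)},1743 \right)}}{A{\left(\left(-12 - 14\right) \left(-23\right) \right)}} = - \frac{82}{2 \left(-12 - 14\right) \left(-23\right) \left(-2314 + \left(-12 - 14\right) \left(-23\right)\right)} = - \frac{82}{2 \left(\left(-26\right) \left(-23\right)\right) \left(-2314 - -598\right)} = - \frac{82}{2 \cdot 598 \left(-2314 + 598\right)} = - \frac{82}{2 \cdot 598 \left(-1716\right)} = - \frac{82}{-2052336} = \left(-82\right) \left(- \frac{1}{2052336}\right) = \frac{41}{1026168}$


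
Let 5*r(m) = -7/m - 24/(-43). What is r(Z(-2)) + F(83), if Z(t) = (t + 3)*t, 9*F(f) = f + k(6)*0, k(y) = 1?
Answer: 38831/3870 ≈ 10.034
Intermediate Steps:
F(f) = f/9 (F(f) = (f + 1*0)/9 = (f + 0)/9 = f/9)
Z(t) = t*(3 + t) (Z(t) = (3 + t)*t = t*(3 + t))
r(m) = 24/215 - 7/(5*m) (r(m) = (-7/m - 24/(-43))/5 = (-7/m - 24*(-1/43))/5 = (-7/m + 24/43)/5 = (24/43 - 7/m)/5 = 24/215 - 7/(5*m))
r(Z(-2)) + F(83) = (-301 + 24*(-2*(3 - 2)))/(215*((-2*(3 - 2)))) + (1/9)*83 = (-301 + 24*(-2*1))/(215*((-2*1))) + 83/9 = (1/215)*(-301 + 24*(-2))/(-2) + 83/9 = (1/215)*(-1/2)*(-301 - 48) + 83/9 = (1/215)*(-1/2)*(-349) + 83/9 = 349/430 + 83/9 = 38831/3870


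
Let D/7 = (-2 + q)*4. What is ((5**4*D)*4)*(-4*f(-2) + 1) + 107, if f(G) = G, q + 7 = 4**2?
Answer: 4410107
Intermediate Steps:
q = 9 (q = -7 + 4**2 = -7 + 16 = 9)
D = 196 (D = 7*((-2 + 9)*4) = 7*(7*4) = 7*28 = 196)
((5**4*D)*4)*(-4*f(-2) + 1) + 107 = ((5**4*196)*4)*(-4*(-2) + 1) + 107 = ((625*196)*4)*(8 + 1) + 107 = (122500*4)*9 + 107 = 490000*9 + 107 = 4410000 + 107 = 4410107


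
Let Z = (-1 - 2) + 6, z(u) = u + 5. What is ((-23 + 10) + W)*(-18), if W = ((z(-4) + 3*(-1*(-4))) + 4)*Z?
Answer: -684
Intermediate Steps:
z(u) = 5 + u
Z = 3 (Z = -3 + 6 = 3)
W = 51 (W = (((5 - 4) + 3*(-1*(-4))) + 4)*3 = ((1 + 3*4) + 4)*3 = ((1 + 12) + 4)*3 = (13 + 4)*3 = 17*3 = 51)
((-23 + 10) + W)*(-18) = ((-23 + 10) + 51)*(-18) = (-13 + 51)*(-18) = 38*(-18) = -684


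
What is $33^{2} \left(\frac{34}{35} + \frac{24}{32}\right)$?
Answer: $\frac{262449}{140} \approx 1874.6$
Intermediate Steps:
$33^{2} \left(\frac{34}{35} + \frac{24}{32}\right) = 1089 \left(34 \cdot \frac{1}{35} + 24 \cdot \frac{1}{32}\right) = 1089 \left(\frac{34}{35} + \frac{3}{4}\right) = 1089 \cdot \frac{241}{140} = \frac{262449}{140}$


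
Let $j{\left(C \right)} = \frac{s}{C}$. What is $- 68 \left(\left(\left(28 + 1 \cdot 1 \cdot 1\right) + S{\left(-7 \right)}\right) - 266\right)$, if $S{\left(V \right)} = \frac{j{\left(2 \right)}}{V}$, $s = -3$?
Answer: $\frac{112710}{7} \approx 16101.0$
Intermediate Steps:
$j{\left(C \right)} = - \frac{3}{C}$
$S{\left(V \right)} = - \frac{3}{2 V}$ ($S{\left(V \right)} = \frac{\left(-3\right) \frac{1}{2}}{V} = - \frac{3}{2 V}$)
$- 68 \left(\left(\left(28 + 1 \cdot 1 \cdot 1\right) + S{\left(-7 \right)}\right) - 266\right) = - 68 \left(\left(\left(28 + 1 \cdot 1 \cdot 1\right) - \frac{3}{2 \left(-7\right)}\right) - 266\right) = - 68 \left(\left(\left(28 + 1 \cdot 1\right) - - \frac{3}{14}\right) - 266\right) = - 68 \left(\left(\left(28 + 1\right) + \frac{3}{14}\right) - 266\right) = - 68 \left(\left(29 + \frac{3}{14}\right) - 266\right) = - 68 \left(\frac{409}{14} - 266\right) = \left(-68\right) \left(- \frac{3315}{14}\right) = \frac{112710}{7}$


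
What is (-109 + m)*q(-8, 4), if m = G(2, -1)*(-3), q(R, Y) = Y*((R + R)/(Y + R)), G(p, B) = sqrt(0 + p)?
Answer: -1744 - 48*sqrt(2) ≈ -1811.9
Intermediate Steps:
G(p, B) = sqrt(p)
q(R, Y) = 2*R*Y/(R + Y) (q(R, Y) = Y*((2*R)/(R + Y)) = Y*(2*R/(R + Y)) = 2*R*Y/(R + Y))
m = -3*sqrt(2) (m = sqrt(2)*(-3) = -3*sqrt(2) ≈ -4.2426)
(-109 + m)*q(-8, 4) = (-109 - 3*sqrt(2))*(2*(-8)*4/(-8 + 4)) = (-109 - 3*sqrt(2))*(2*(-8)*4/(-4)) = (-109 - 3*sqrt(2))*(2*(-8)*4*(-1/4)) = (-109 - 3*sqrt(2))*16 = -1744 - 48*sqrt(2)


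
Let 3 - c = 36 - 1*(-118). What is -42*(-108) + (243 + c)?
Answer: 4628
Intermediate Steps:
c = -151 (c = 3 - (36 - 1*(-118)) = 3 - (36 + 118) = 3 - 1*154 = 3 - 154 = -151)
-42*(-108) + (243 + c) = -42*(-108) + (243 - 151) = 4536 + 92 = 4628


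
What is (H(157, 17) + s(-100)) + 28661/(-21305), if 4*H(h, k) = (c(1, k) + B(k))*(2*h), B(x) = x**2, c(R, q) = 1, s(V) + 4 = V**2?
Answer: 697944444/21305 ≈ 32760.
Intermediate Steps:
s(V) = -4 + V**2
H(h, k) = h*(1 + k**2)/2 (H(h, k) = ((1 + k**2)*(2*h))/4 = (2*h*(1 + k**2))/4 = h*(1 + k**2)/2)
(H(157, 17) + s(-100)) + 28661/(-21305) = ((1/2)*157*(1 + 17**2) + (-4 + (-100)**2)) + 28661/(-21305) = ((1/2)*157*(1 + 289) + (-4 + 10000)) + 28661*(-1/21305) = ((1/2)*157*290 + 9996) - 28661/21305 = (22765 + 9996) - 28661/21305 = 32761 - 28661/21305 = 697944444/21305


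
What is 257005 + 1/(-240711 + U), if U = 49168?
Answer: 49227508714/191543 ≈ 2.5701e+5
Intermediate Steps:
257005 + 1/(-240711 + U) = 257005 + 1/(-240711 + 49168) = 257005 + 1/(-191543) = 257005 - 1/191543 = 49227508714/191543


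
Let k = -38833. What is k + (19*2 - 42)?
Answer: -38837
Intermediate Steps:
k + (19*2 - 42) = -38833 + (19*2 - 42) = -38833 + (38 - 42) = -38833 - 4 = -38837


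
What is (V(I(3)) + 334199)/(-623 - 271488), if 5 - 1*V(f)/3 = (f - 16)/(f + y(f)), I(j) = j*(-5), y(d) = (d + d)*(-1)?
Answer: -1671101/1360555 ≈ -1.2282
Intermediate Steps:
y(d) = -2*d (y(d) = (2*d)*(-1) = -2*d)
I(j) = -5*j
V(f) = 15 + 3*(-16 + f)/f (V(f) = 15 - 3*(f - 16)/(f - 2*f) = 15 - 3*(-16 + f)/((-f)) = 15 - 3*(-16 + f)*(-1/f) = 15 - (-3)*(-16 + f)/f = 15 + 3*(-16 + f)/f)
(V(I(3)) + 334199)/(-623 - 271488) = ((18 - 48/((-5*3))) + 334199)/(-623 - 271488) = ((18 - 48/(-15)) + 334199)/(-272111) = ((18 - 48*(-1/15)) + 334199)*(-1/272111) = ((18 + 16/5) + 334199)*(-1/272111) = (106/5 + 334199)*(-1/272111) = (1671101/5)*(-1/272111) = -1671101/1360555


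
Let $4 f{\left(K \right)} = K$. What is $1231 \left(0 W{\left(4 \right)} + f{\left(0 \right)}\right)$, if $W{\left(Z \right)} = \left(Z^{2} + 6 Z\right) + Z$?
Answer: $0$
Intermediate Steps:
$f{\left(K \right)} = \frac{K}{4}$
$W{\left(Z \right)} = Z^{2} + 7 Z$
$1231 \left(0 W{\left(4 \right)} + f{\left(0 \right)}\right) = 1231 \left(0 \cdot 4 \left(7 + 4\right) + \frac{1}{4} \cdot 0\right) = 1231 \left(0 \cdot 4 \cdot 11 + 0\right) = 1231 \left(0 \cdot 44 + 0\right) = 1231 \left(0 + 0\right) = 1231 \cdot 0 = 0$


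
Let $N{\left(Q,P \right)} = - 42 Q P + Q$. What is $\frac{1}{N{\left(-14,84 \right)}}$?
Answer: $\frac{1}{49378} \approx 2.0252 \cdot 10^{-5}$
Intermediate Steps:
$N{\left(Q,P \right)} = Q - 42 P Q$ ($N{\left(Q,P \right)} = - 42 P Q + Q = Q - 42 P Q$)
$\frac{1}{N{\left(-14,84 \right)}} = \frac{1}{\left(-14\right) \left(1 - 3528\right)} = \frac{1}{\left(-14\right) \left(-3527\right)} = \frac{1}{49378}$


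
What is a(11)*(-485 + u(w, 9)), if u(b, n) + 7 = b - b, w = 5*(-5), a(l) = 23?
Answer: -11316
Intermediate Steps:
w = -25
u(b, n) = -7 (u(b, n) = -7 + (b - b) = -7 + 0 = -7)
a(11)*(-485 + u(w, 9)) = 23*(-485 - 7) = 23*(-492) = -11316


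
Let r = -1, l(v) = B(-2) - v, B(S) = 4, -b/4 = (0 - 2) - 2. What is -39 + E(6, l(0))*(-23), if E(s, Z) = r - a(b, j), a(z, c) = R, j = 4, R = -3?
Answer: -85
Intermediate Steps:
b = 16 (b = -4*((0 - 2) - 2) = -4*(-2 - 2) = -4*(-4) = 16)
l(v) = 4 - v
a(z, c) = -3
E(s, Z) = 2 (E(s, Z) = -1 - 1*(-3) = -1 + 3 = 2)
-39 + E(6, l(0))*(-23) = -39 + 2*(-23) = -39 - 46 = -85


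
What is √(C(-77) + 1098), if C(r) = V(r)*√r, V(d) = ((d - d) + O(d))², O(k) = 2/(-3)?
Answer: √(9882 + 4*I*√77)/3 ≈ 33.136 + 0.058848*I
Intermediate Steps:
O(k) = -⅔ (O(k) = 2*(-⅓) = -⅔)
V(d) = 4/9 (V(d) = ((d - d) - ⅔)² = (0 - ⅔)² = (-⅔)² = 4/9)
C(r) = 4*√r/9
√(C(-77) + 1098) = √(4*√(-77)/9 + 1098) = √(4*(I*√77)/9 + 1098) = √(4*I*√77/9 + 1098) = √(1098 + 4*I*√77/9)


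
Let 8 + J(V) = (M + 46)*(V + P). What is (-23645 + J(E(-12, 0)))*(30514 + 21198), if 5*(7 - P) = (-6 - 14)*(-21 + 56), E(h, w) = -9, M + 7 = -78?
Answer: -1501457920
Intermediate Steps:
M = -85 (M = -7 - 78 = -85)
P = 147 (P = 7 - (-6 - 14)*(-21 + 56)/5 = 7 - (-4)*35 = 7 - 1/5*(-700) = 7 + 140 = 147)
J(V) = -5741 - 39*V (J(V) = -8 + (-85 + 46)*(V + 147) = -8 - 39*(147 + V) = -8 + (-5733 - 39*V) = -5741 - 39*V)
(-23645 + J(E(-12, 0)))*(30514 + 21198) = (-23645 + (-5741 - 39*(-9)))*(30514 + 21198) = (-23645 + (-5741 + 351))*51712 = (-23645 - 5390)*51712 = -29035*51712 = -1501457920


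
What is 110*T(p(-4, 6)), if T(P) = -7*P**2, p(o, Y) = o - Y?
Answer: -77000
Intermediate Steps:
110*T(p(-4, 6)) = 110*(-7*(-4 - 1*6)**2) = 110*(-7*(-4 - 6)**2) = 110*(-7*(-10)**2) = 110*(-7*100) = 110*(-700) = -77000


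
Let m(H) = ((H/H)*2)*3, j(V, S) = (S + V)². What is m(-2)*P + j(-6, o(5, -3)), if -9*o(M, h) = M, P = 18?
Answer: 12229/81 ≈ 150.98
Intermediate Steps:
o(M, h) = -M/9
m(H) = 6 (m(H) = (1*2)*3 = 2*3 = 6)
m(-2)*P + j(-6, o(5, -3)) = 6*18 + (-⅑*5 - 6)² = 108 + (-5/9 - 6)² = 108 + (-59/9)² = 108 + 3481/81 = 12229/81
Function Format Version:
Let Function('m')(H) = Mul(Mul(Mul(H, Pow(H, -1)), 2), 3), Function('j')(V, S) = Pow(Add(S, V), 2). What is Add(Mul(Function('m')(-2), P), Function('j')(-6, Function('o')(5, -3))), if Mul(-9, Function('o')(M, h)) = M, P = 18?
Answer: Rational(12229, 81) ≈ 150.98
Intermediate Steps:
Function('o')(M, h) = Mul(Rational(-1, 9), M)
Function('m')(H) = 6 (Function('m')(H) = Mul(Mul(1, 2), 3) = Mul(2, 3) = 6)
Add(Mul(Function('m')(-2), P), Function('j')(-6, Function('o')(5, -3))) = Add(Mul(6, 18), Pow(Add(Mul(Rational(-1, 9), 5), -6), 2)) = Add(108, Pow(Add(Rational(-5, 9), -6), 2)) = Add(108, Pow(Rational(-59, 9), 2)) = Add(108, Rational(3481, 81)) = Rational(12229, 81)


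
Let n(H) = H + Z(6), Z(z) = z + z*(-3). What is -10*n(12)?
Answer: 0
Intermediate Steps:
Z(z) = -2*z (Z(z) = z - 3*z = -2*z)
n(H) = -12 + H (n(H) = H - 2*6 = H - 12 = -12 + H)
-10*n(12) = -10*(-12 + 12) = -10*0 = 0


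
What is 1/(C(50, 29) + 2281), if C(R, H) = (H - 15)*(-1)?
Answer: 1/2267 ≈ 0.00044111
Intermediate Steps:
C(R, H) = 15 - H (C(R, H) = (-15 + H)*(-1) = 15 - H)
1/(C(50, 29) + 2281) = 1/((15 - 1*29) + 2281) = 1/((15 - 29) + 2281) = 1/(-14 + 2281) = 1/2267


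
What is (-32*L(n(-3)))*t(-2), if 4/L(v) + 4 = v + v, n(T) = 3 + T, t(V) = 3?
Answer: 96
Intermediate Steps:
L(v) = 4/(-4 + 2*v) (L(v) = 4/(-4 + (v + v)) = 4/(-4 + 2*v))
(-32*L(n(-3)))*t(-2) = -64/(-2 + (3 - 3))*3 = -64/(-2 + 0)*3 = -64/(-2)*3 = -64*(-1)/2*3 = -32*(-1)*3 = 32*3 = 96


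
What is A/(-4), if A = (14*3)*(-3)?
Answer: 63/2 ≈ 31.500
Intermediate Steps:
A = -126 (A = 42*(-3) = -126)
A/(-4) = -126/(-4) = -126*(-1/4) = 63/2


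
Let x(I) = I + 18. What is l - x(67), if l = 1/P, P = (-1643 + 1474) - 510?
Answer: -57716/679 ≈ -85.001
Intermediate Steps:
x(I) = 18 + I
P = -679 (P = -169 - 510 = -679)
l = -1/679 (l = 1/(-679) = -1/679 ≈ -0.0014728)
l - x(67) = -1/679 - (18 + 67) = -1/679 - 1*85 = -1/679 - 85 = -57716/679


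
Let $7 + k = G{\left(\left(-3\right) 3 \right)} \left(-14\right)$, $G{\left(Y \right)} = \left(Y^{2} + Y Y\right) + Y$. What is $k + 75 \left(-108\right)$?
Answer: $-10249$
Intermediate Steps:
$G{\left(Y \right)} = Y + 2 Y^{2}$ ($G{\left(Y \right)} = \left(Y^{2} + Y^{2}\right) + Y = 2 Y^{2} + Y = Y + 2 Y^{2}$)
$k = -2149$ ($k = -7 + \left(-3\right) 3 \left(1 + 2 \left(\left(-3\right) 3\right)\right) \left(-14\right) = -7 + - 9 \left(1 + 2 \left(-9\right)\right) \left(-14\right) = -7 + - 9 \left(1 - 18\right) \left(-14\right) = -7 + \left(-9\right) \left(-17\right) \left(-14\right) = -7 + 153 \left(-14\right) = -7 - 2142 = -2149$)
$k + 75 \left(-108\right) = -2149 + 75 \left(-108\right) = -2149 - 8100 = -10249$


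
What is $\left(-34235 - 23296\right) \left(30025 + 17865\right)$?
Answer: $-2755159590$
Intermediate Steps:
$\left(-34235 - 23296\right) \left(30025 + 17865\right) = \left(-34235 - 23296\right) 47890 = \left(-57531\right) 47890 = -2755159590$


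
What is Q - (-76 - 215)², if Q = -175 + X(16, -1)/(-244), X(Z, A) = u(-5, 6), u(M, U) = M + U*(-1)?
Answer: -20704853/244 ≈ -84856.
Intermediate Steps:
u(M, U) = M - U
X(Z, A) = -11 (X(Z, A) = -5 - 1*6 = -5 - 6 = -11)
Q = -42689/244 (Q = -175 - 11/(-244) = -175 - 1/244*(-11) = -175 + 11/244 = -42689/244 ≈ -174.95)
Q - (-76 - 215)² = -42689/244 - (-76 - 215)² = -42689/244 - 1*(-291)² = -42689/244 - 1*84681 = -42689/244 - 84681 = -20704853/244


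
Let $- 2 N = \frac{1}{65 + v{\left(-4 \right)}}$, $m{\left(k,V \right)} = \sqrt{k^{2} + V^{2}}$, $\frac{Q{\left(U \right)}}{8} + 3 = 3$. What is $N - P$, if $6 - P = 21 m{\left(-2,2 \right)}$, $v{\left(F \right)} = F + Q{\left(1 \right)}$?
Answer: $- \frac{733}{122} + 42 \sqrt{2} \approx 53.389$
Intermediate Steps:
$Q{\left(U \right)} = 0$ ($Q{\left(U \right)} = -24 + 8 \cdot 3 = -24 + 24 = 0$)
$m{\left(k,V \right)} = \sqrt{V^{2} + k^{2}}$
$v{\left(F \right)} = F$ ($v{\left(F \right)} = F + 0 = F$)
$N = - \frac{1}{122}$ ($N = - \frac{1}{2 \left(65 - 4\right)} = - \frac{1}{2 \cdot 61} = \left(- \frac{1}{2}\right) \frac{1}{61} = - \frac{1}{122} \approx -0.0081967$)
$P = 6 - 42 \sqrt{2}$ ($P = 6 - 21 \sqrt{2^{2} + \left(-2\right)^{2}} = 6 - 21 \sqrt{4 + 4} = 6 - 21 \sqrt{8} = 6 - 21 \cdot 2 \sqrt{2} = 6 - 42 \sqrt{2} \approx -53.397$)
$N - P = - \frac{1}{122} - \left(6 - 42 \sqrt{2}\right) = - \frac{733}{122} + 42 \sqrt{2}$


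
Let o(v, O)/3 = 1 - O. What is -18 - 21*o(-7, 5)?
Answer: 234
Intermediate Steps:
o(v, O) = 3 - 3*O (o(v, O) = 3*(1 - O) = 3 - 3*O)
-18 - 21*o(-7, 5) = -18 - 21*(3 - 3*5) = -18 - 21*(3 - 15) = -18 - 21*(-12) = -18 + 252 = 234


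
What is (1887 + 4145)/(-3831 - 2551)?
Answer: -3016/3191 ≈ -0.94516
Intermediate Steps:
(1887 + 4145)/(-3831 - 2551) = 6032/(-6382) = 6032*(-1/6382) = -3016/3191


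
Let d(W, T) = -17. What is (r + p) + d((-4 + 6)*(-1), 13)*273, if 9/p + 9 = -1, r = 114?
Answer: -45279/10 ≈ -4527.9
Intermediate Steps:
p = -9/10 (p = 9/(-9 - 1) = 9/(-10) = 9*(-⅒) = -9/10 ≈ -0.90000)
(r + p) + d((-4 + 6)*(-1), 13)*273 = (114 - 9/10) - 17*273 = 1131/10 - 4641 = -45279/10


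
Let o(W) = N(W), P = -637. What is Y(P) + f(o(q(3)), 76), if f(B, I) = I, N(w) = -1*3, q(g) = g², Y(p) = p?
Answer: -561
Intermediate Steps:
N(w) = -3
o(W) = -3
Y(P) + f(o(q(3)), 76) = -637 + 76 = -561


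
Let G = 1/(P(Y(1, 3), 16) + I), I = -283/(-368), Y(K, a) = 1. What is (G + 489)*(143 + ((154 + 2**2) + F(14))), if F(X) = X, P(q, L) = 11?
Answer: 667241505/4331 ≈ 1.5406e+5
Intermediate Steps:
I = 283/368 (I = -283*(-1/368) = 283/368 ≈ 0.76902)
G = 368/4331 (G = 1/(11 + 283/368) = 1/(4331/368) = 368/4331 ≈ 0.084969)
(G + 489)*(143 + ((154 + 2**2) + F(14))) = (368/4331 + 489)*(143 + ((154 + 2**2) + 14)) = 2118227*(143 + ((154 + 4) + 14))/4331 = 2118227*(143 + (158 + 14))/4331 = 2118227*(143 + 172)/4331 = (2118227/4331)*315 = 667241505/4331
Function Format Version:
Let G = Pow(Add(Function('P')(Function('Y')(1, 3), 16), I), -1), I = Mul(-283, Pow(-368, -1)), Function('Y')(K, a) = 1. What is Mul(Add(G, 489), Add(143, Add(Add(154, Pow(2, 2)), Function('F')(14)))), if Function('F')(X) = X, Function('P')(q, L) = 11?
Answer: Rational(667241505, 4331) ≈ 1.5406e+5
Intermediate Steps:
I = Rational(283, 368) (I = Mul(-283, Rational(-1, 368)) = Rational(283, 368) ≈ 0.76902)
G = Rational(368, 4331) (G = Pow(Add(11, Rational(283, 368)), -1) = Pow(Rational(4331, 368), -1) = Rational(368, 4331) ≈ 0.084969)
Mul(Add(G, 489), Add(143, Add(Add(154, Pow(2, 2)), Function('F')(14)))) = Mul(Add(Rational(368, 4331), 489), Add(143, Add(Add(154, Pow(2, 2)), 14))) = Mul(Rational(2118227, 4331), Add(143, Add(Add(154, 4), 14))) = Mul(Rational(2118227, 4331), Add(143, Add(158, 14))) = Mul(Rational(2118227, 4331), Add(143, 172)) = Mul(Rational(2118227, 4331), 315) = Rational(667241505, 4331)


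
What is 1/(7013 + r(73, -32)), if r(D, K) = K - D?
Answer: 1/6908 ≈ 0.00014476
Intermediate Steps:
1/(7013 + r(73, -32)) = 1/(7013 + (-32 - 1*73)) = 1/(7013 + (-32 - 73)) = 1/(7013 - 105) = 1/6908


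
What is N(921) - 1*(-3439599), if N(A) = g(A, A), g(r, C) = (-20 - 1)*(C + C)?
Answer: 3400917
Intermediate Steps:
g(r, C) = -42*C
N(A) = -42*A
N(921) - 1*(-3439599) = -42*921 - 1*(-3439599) = -38682 + 3439599 = 3400917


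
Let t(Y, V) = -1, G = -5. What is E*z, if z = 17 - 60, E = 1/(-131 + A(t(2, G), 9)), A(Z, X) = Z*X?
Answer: 43/140 ≈ 0.30714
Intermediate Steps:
A(Z, X) = X*Z
E = -1/140 (E = 1/(-131 + 9*(-1)) = 1/(-131 - 9) = 1/(-140) = -1/140 ≈ -0.0071429)
z = -43
E*z = -1/140*(-43) = 43/140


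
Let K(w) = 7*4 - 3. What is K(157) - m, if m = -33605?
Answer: 33630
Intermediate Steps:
K(w) = 25 (K(w) = 28 - 3 = 25)
K(157) - m = 25 - 1*(-33605) = 25 + 33605 = 33630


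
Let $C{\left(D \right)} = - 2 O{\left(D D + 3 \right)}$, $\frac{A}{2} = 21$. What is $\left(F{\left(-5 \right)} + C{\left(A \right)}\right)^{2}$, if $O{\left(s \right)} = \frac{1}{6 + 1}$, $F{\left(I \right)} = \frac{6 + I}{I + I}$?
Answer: $\frac{729}{4900} \approx 0.14878$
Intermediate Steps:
$F{\left(I \right)} = \frac{6 + I}{2 I}$
$O{\left(s \right)} = \frac{1}{7}$
$A = 42$ ($A = 2 \cdot 21 = 42$)
$C{\left(D \right)} = - \frac{2}{7}$ ($C{\left(D \right)} = \left(-2\right) \frac{1}{7} = - \frac{2}{7}$)
$\left(F{\left(-5 \right)} + C{\left(A \right)}\right)^{2} = \left(\frac{6 - 5}{2 \left(-5\right)} - \frac{2}{7}\right)^{2} = \left(\frac{1}{2} \left(- \frac{1}{5}\right) 1 - \frac{2}{7}\right)^{2} = \left(- \frac{1}{10} - \frac{2}{7}\right)^{2} = \left(- \frac{27}{70}\right)^{2} = \frac{729}{4900}$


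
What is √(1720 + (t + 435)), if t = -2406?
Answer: I*√251 ≈ 15.843*I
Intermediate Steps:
√(1720 + (t + 435)) = √(1720 + (-2406 + 435)) = √(1720 - 1971) = √(-251) = I*√251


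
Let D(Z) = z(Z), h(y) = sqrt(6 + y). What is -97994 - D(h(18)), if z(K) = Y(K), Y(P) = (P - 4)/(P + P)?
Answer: -195989/2 + sqrt(6)/6 ≈ -97994.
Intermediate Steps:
Y(P) = (-4 + P)/(2*P) (Y(P) = (-4 + P)/((2*P)) = (-4 + P)*(1/(2*P)) = (-4 + P)/(2*P))
z(K) = (-4 + K)/(2*K)
D(Z) = (-4 + Z)/(2*Z)
-97994 - D(h(18)) = -97994 - (-4 + sqrt(6 + 18))/(2*(sqrt(6 + 18))) = -97994 - (-4 + sqrt(24))/(2*(sqrt(24))) = -97994 - (-4 + 2*sqrt(6))/(2*(2*sqrt(6))) = -97994 - sqrt(6)/12*(-4 + 2*sqrt(6))/2 = -97994 - sqrt(6)*(-4 + 2*sqrt(6))/24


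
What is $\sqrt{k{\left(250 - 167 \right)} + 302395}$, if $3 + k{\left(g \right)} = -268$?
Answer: $2 \sqrt{75531} \approx 549.66$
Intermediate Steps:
$k{\left(g \right)} = -271$ ($k{\left(g \right)} = -3 - 268 = -271$)
$\sqrt{k{\left(250 - 167 \right)} + 302395} = \sqrt{-271 + 302395} = \sqrt{302124} = 2 \sqrt{75531}$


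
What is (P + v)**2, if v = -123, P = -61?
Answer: 33856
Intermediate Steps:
(P + v)**2 = (-61 - 123)**2 = (-184)**2 = 33856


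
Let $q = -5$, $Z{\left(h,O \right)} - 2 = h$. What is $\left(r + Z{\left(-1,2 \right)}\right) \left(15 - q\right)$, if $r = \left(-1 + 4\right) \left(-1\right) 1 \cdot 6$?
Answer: $-340$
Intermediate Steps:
$Z{\left(h,O \right)} = 2 + h$
$r = -18$ ($r = 3 \left(-1\right) 1 \cdot 6 = \left(-3\right) 1 \cdot 6 = \left(-3\right) 6 = -18$)
$\left(r + Z{\left(-1,2 \right)}\right) \left(15 - q\right) = \left(-18 + \left(2 - 1\right)\right) \left(15 - -5\right) = \left(-18 + 1\right) \left(15 + 5\right) = \left(-17\right) 20 = -340$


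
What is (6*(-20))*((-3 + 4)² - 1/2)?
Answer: -60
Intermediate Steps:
(6*(-20))*((-3 + 4)² - 1/2) = -120*(1² + (½)*(-1)) = -120*(1 - ½) = -120*½ = -60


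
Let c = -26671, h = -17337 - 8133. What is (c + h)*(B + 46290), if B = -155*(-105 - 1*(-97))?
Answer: -2478261730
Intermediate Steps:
h = -25470
B = 1240 (B = -155*(-105 + 97) = -155*(-8) = 1240)
(c + h)*(B + 46290) = (-26671 - 25470)*(1240 + 46290) = -52141*47530 = -2478261730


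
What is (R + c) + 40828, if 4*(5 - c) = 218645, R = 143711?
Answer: 519531/4 ≈ 1.2988e+5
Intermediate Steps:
c = -218625/4 (c = 5 - ¼*218645 = 5 - 218645/4 = -218625/4 ≈ -54656.)
(R + c) + 40828 = (143711 - 218625/4) + 40828 = 356219/4 + 40828 = 519531/4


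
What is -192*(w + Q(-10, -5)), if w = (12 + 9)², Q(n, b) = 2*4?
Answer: -86208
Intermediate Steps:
Q(n, b) = 8
w = 441 (w = 21² = 441)
-192*(w + Q(-10, -5)) = -192*(441 + 8) = -192*449 = -86208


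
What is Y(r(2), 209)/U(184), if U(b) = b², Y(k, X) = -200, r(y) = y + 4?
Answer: -25/4232 ≈ -0.0059074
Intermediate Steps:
r(y) = 4 + y
Y(r(2), 209)/U(184) = -200/(184²) = -200/33856 = -200*1/33856 = -25/4232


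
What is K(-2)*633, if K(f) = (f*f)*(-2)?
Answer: -5064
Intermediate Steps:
K(f) = -2*f² (K(f) = f²*(-2) = -2*f²)
K(-2)*633 = -2*(-2)²*633 = -2*4*633 = -8*633 = -5064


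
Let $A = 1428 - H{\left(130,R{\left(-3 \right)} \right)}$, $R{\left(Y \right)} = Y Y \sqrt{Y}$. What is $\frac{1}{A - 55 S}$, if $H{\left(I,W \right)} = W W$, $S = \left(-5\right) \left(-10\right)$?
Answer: $- \frac{1}{1079} \approx -0.00092678$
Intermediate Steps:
$S = 50$
$R{\left(Y \right)} = Y^{\frac{5}{2}}$ ($R{\left(Y \right)} = Y^{2} \sqrt{Y} = Y^{\frac{5}{2}}$)
$H{\left(I,W \right)} = W^{2}$
$A = 1671$ ($A = 1428 - \left(\left(-3\right)^{\frac{5}{2}}\right)^{2} = 1428 - \left(9 i \sqrt{3}\right)^{2} = 1428 - -243 = 1428 + 243 = 1671$)
$\frac{1}{A - 55 S} = \frac{1}{1671 - 55 \cdot 50} = \frac{1}{1671 - 2750} = \frac{1}{-1079} = - \frac{1}{1079}$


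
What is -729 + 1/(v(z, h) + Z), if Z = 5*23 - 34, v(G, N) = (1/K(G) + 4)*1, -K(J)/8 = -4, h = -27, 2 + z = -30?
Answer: -1983577/2721 ≈ -728.99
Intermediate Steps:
z = -32 (z = -2 - 30 = -32)
K(J) = 32 (K(J) = -8*(-4) = 32)
v(G, N) = 129/32 (v(G, N) = (1/32 + 4)*1 = (129/32)*1 = 129/32)
Z = 81 (Z = 115 - 34 = 81)
-729 + 1/(v(z, h) + Z) = -729 + 1/(129/32 + 81) = -729 + 1/(2721/32) = -729 + 32/2721 = -1983577/2721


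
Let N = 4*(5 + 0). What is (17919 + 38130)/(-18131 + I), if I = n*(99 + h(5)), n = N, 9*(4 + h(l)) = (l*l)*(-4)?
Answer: -504441/148079 ≈ -3.4066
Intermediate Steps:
h(l) = -4 - 4*l²/9 (h(l) = -4 + ((l*l)*(-4))/9 = -4 + (l²*(-4))/9 = -4 + (-4*l²)/9 = -4 - 4*l²/9)
N = 20 (N = 4*5 = 20)
n = 20
I = 15100/9 (I = 20*(99 + (-4 - 4/9*5²)) = 20*(99 + (-4 - 4/9*25)) = 20*(99 + (-4 - 100/9)) = 20*(99 - 136/9) = 20*(755/9) = 15100/9 ≈ 1677.8)
(17919 + 38130)/(-18131 + I) = (17919 + 38130)/(-18131 + 15100/9) = 56049/(-148079/9) = 56049*(-9/148079) = -504441/148079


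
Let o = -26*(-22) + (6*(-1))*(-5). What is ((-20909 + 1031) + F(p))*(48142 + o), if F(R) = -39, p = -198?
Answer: -970834248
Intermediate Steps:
o = 602 (o = 572 - 6*(-5) = 572 + 30 = 602)
((-20909 + 1031) + F(p))*(48142 + o) = ((-20909 + 1031) - 39)*(48142 + 602) = (-19878 - 39)*48744 = -19917*48744 = -970834248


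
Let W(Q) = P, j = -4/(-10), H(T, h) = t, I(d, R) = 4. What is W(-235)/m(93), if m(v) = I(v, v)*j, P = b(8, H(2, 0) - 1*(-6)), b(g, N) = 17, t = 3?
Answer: 85/8 ≈ 10.625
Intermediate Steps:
H(T, h) = 3
j = ⅖ (j = -4*(-⅒) = ⅖ ≈ 0.40000)
P = 17
W(Q) = 17
m(v) = 8/5 (m(v) = 4*(⅖) = 8/5)
W(-235)/m(93) = 17/(8/5) = 17*(5/8) = 85/8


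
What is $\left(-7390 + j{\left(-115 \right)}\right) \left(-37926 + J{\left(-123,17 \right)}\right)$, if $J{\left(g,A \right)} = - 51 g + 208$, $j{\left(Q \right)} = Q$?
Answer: $235994725$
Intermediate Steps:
$J{\left(g,A \right)} = 208 - 51 g$
$\left(-7390 + j{\left(-115 \right)}\right) \left(-37926 + J{\left(-123,17 \right)}\right) = \left(-7390 - 115\right) \left(-37926 + \left(208 - -6273\right)\right) = - 7505 \left(-37926 + \left(208 + 6273\right)\right) = - 7505 \left(-37926 + 6481\right) = \left(-7505\right) \left(-31445\right) = 235994725$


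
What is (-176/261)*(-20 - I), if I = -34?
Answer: -2464/261 ≈ -9.4406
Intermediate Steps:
(-176/261)*(-20 - I) = (-176/261)*(-20 - 1*(-34)) = (-176*1/261)*(-20 + 34) = -176/261*14 = -2464/261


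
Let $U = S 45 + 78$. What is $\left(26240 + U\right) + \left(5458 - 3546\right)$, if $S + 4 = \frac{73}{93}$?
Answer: $\frac{870645}{31} \approx 28085.0$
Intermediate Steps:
$S = - \frac{299}{93}$ ($S = -4 + \frac{73}{93} = - \frac{299}{93} \approx -3.2151$)
$U = - \frac{2067}{31}$ ($U = \left(- \frac{299}{93}\right) 45 + 78 = - \frac{4485}{31} + 78 = - \frac{2067}{31} \approx -66.677$)
$\left(26240 + U\right) + \left(5458 - 3546\right) = \left(26240 - \frac{2067}{31}\right) + \left(5458 - 3546\right) = \frac{811373}{31} + \left(5458 - 3546\right) = \frac{811373}{31} + 1912 = \frac{870645}{31}$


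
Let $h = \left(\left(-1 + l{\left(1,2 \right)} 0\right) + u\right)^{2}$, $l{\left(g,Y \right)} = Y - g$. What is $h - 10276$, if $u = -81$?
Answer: $-3552$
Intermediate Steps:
$h = 6724$ ($h = \left(\left(-1 + \left(2 - 1\right) 0\right) - 81\right)^{2} = \left(\left(-1 + 1 \cdot 0\right) - 81\right)^{2} = \left(\left(-1 + 0\right) - 81\right)^{2} = \left(-1 - 81\right)^{2} = \left(-82\right)^{2} = 6724$)
$h - 10276 = 6724 - 10276 = -3552$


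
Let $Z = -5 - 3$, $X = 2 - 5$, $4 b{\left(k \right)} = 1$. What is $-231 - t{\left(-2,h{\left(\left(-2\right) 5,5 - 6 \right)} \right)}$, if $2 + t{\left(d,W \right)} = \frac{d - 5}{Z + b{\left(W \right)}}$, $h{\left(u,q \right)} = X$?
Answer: $- \frac{7127}{31} \approx -229.9$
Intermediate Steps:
$b{\left(k \right)} = \frac{1}{4}$ ($b{\left(k \right)} = \frac{1}{4} \cdot 1 = \frac{1}{4}$)
$X = -3$
$Z = -8$
$h{\left(u,q \right)} = -3$
$t{\left(d,W \right)} = - \frac{42}{31} - \frac{4 d}{31}$ ($t{\left(d,W \right)} = -2 + \frac{d - 5}{-8 + \frac{1}{4}} = -2 + \frac{-5 + d}{- \frac{31}{4}} = -2 + \left(-5 + d\right) \left(- \frac{4}{31}\right) = -2 - \left(- \frac{20}{31} + \frac{4 d}{31}\right) = - \frac{42}{31} - \frac{4 d}{31}$)
$-231 - t{\left(-2,h{\left(\left(-2\right) 5,5 - 6 \right)} \right)} = -231 - \left(- \frac{42}{31} - - \frac{8}{31}\right) = -231 - \left(- \frac{42}{31} + \frac{8}{31}\right) = -231 - - \frac{34}{31} = -231 + \frac{34}{31} = - \frac{7127}{31}$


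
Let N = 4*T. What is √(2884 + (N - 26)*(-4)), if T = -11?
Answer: 2*√791 ≈ 56.249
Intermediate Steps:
N = -44 (N = 4*(-11) = -44)
√(2884 + (N - 26)*(-4)) = √(2884 + (-44 - 26)*(-4)) = √(2884 - 70*(-4)) = √(2884 + 280) = √3164 = 2*√791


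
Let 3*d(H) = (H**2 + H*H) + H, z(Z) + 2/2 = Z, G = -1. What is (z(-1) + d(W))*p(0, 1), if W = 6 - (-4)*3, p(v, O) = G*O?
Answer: -220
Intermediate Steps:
z(Z) = -1 + Z
p(v, O) = -O
W = 18 (W = 6 - 1*(-12) = 6 + 12 = 18)
d(H) = H/3 + 2*H**2/3 (d(H) = ((H**2 + H*H) + H)/3 = ((H**2 + H**2) + H)/3 = (2*H**2 + H)/3 = (H + 2*H**2)/3 = H/3 + 2*H**2/3)
(z(-1) + d(W))*p(0, 1) = ((-1 - 1) + (1/3)*18*(1 + 2*18))*(-1*1) = (-2 + (1/3)*18*(1 + 36))*(-1) = (-2 + (1/3)*18*37)*(-1) = (-2 + 222)*(-1) = 220*(-1) = -220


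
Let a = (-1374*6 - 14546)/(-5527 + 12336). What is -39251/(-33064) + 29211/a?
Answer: -3287729494723/376764280 ≈ -8726.2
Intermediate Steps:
a = -22790/6809 (a = (-8244 - 14546)/6809 = -22790*1/6809 = -22790/6809 ≈ -3.3470)
-39251/(-33064) + 29211/a = -39251/(-33064) + 29211/(-22790/6809) = -39251*(-1/33064) + 29211*(-6809/22790) = 39251/33064 - 198897699/22790 = -3287729494723/376764280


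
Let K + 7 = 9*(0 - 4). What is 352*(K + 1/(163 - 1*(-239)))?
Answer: -3042160/201 ≈ -15135.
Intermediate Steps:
K = -43 (K = -7 + 9*(0 - 4) = -7 + 9*(-4) = -7 - 36 = -43)
352*(K + 1/(163 - 1*(-239))) = 352*(-43 + 1/(163 - 1*(-239))) = 352*(-43 + 1/(163 + 239)) = 352*(-43 + 1/402) = 352*(-17285/402) = -3042160/201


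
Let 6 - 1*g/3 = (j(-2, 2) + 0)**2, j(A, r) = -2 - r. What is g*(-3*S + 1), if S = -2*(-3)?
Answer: 510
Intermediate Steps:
S = 6
g = -30 (g = 18 - 3*((-2 - 1*2) + 0)**2 = 18 - 3*((-2 - 2) + 0)**2 = 18 - 3*(-4 + 0)**2 = 18 - 3*(-4)**2 = 18 - 3*16 = 18 - 48 = -30)
g*(-3*S + 1) = -30*(-3*6 + 1) = -30*(-18 + 1) = -30*(-17) = 510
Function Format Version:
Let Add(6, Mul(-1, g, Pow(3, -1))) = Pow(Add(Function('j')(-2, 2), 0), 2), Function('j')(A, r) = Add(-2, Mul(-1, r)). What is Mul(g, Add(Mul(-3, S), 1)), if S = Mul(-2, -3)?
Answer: 510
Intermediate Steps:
S = 6
g = -30 (g = Add(18, Mul(-3, Pow(Add(Add(-2, Mul(-1, 2)), 0), 2))) = Add(18, Mul(-3, Pow(Add(Add(-2, -2), 0), 2))) = Add(18, Mul(-3, Pow(Add(-4, 0), 2))) = Add(18, Mul(-3, Pow(-4, 2))) = Add(18, Mul(-3, 16)) = Add(18, -48) = -30)
Mul(g, Add(Mul(-3, S), 1)) = Mul(-30, Add(Mul(-3, 6), 1)) = Mul(-30, Add(-18, 1)) = Mul(-30, -17) = 510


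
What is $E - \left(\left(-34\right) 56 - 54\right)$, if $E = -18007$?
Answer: $-16049$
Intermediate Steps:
$E - \left(\left(-34\right) 56 - 54\right) = -18007 - \left(\left(-34\right) 56 - 54\right) = -18007 - \left(-1904 - 54\right) = -18007 - -1958 = -18007 + 1958 = -16049$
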